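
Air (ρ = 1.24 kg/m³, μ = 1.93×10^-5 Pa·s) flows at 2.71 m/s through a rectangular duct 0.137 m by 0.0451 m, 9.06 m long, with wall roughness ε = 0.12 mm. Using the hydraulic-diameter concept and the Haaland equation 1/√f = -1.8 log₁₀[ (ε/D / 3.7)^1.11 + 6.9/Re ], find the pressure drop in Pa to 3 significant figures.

ΔP ≈ 19.5 Pa

Hydraulic diameter D_h = 4A/P = 4·(0.137·0.0451)/(2·(0.137+0.0451)) = 0.02471/0.3642 = 0.06786 m.
Re = ρVD_h/μ = 1.24·2.71·0.06786/1.93e-05 = 1.182e+04.
ε/D_h = 0.00012/0.06786 = 0.00177; Haaland gives 1/√f = -1.8 log₁₀[0.000206+0.000584] = 5.584, so f = 0.03207.
ΔP = f(L/D_h)(ρV²/2) = 0.03207·9.06/0.06786·4.553 = 19.49 Pa.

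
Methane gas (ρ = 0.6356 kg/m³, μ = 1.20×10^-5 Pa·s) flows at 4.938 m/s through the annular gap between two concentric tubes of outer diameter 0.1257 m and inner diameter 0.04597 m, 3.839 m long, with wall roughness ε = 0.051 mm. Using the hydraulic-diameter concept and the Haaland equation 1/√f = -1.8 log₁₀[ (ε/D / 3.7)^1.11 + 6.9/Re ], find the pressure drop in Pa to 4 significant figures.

ΔP ≈ 9.958 Pa

Hydraulic diameter D_h = 4A/P = D_o - D_i = 0.1257 - 0.04597 = 0.07973 m.
Re = ρVD_h/μ = 0.6356·4.938·0.07973/1.2e-05 = 2.085e+04.
ε/D_h = 5.1e-05/0.07973 = 0.00064; Haaland gives 1/√f = -1.8 log₁₀[6.67e-05+0.000331] = 6.121, so f = 0.02669.
ΔP = f(L/D_h)(ρV²/2) = 0.02669·3.839/0.07973·7.749 = 9.958 Pa.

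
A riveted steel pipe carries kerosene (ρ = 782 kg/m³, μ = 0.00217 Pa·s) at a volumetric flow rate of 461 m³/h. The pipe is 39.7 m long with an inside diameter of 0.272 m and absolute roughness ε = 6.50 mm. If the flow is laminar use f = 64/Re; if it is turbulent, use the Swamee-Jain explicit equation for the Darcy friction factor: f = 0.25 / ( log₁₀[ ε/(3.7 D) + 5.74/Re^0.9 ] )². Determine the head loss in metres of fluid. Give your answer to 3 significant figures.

Q = 461 m³/h = 461/3600 = 0.1281 m³/s.
Cross-sectional area A = πD²/4 = π(0.272)²/4 = 0.05811 m²; mean velocity V = Q/A = 0.1281/0.05811 = 2.204 m/s.
Reynolds number Re = ρVD/μ = 782 · 2.204 · 0.272 / 0.00217 = 2.16e+05.
Re > 4000 → turbulent. Relative roughness ε/D = 0.0065/0.272 = 0.0239. Swamee-Jain: f = 0.25/(log₁₀[0.0239/3.7 + 5.74/2.16e+05^0.9])² = 0.25/(log₁₀[0.00646 + 9.08e-05])² = 0.25/(-2.184)² = 0.05242.
Darcy-Weisbach: ΔP = f(L/D)(ρV²/2) = 0.05242·(39.7/0.272)·(782·2.204²/2) = 0.05242·146·1899 = 1.453e+04 Pa.
Head loss h_f = ΔP/(ρg) = 1.453e+04/(782·9.81) = 1.89 m.

h_f ≈ 1.89 m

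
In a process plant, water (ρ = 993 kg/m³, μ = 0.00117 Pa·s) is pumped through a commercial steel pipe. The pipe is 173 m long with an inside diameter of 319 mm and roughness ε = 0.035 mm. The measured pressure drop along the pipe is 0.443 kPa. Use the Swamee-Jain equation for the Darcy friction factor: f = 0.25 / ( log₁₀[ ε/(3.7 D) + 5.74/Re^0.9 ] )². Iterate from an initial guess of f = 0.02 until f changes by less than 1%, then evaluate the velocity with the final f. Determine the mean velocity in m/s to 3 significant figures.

V ≈ 0.292 m/s

Rearranging Darcy-Weisbach: V = √(2·ΔP·D/(f·L·ρ)). With ε/D = 3.5e-05/0.319 = 0.00011, iterate starting from f = 0.02:
  f = 0.02 → V = √(2·443·0.319/(0.02·173·993)) = 0.2868 m/s; Re = ρVD/μ = 7.765e+04; f → 0.01941
  f = 0.01941 → V = 0.2912 m/s; Re = 7.883e+04; f → 0.01935
Converged (Δf/f < 1%). With the final f = 0.01935: V = √(2·443·0.319/(0.01935·173·993)) = 0.2916 m/s.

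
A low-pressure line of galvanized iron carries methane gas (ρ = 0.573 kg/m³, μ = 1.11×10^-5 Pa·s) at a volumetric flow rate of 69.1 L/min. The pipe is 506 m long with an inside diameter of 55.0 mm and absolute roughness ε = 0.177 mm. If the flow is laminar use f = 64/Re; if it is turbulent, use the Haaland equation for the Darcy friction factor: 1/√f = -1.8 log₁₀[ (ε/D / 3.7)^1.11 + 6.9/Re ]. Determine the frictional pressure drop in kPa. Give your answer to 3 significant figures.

ΔP ≈ 0.0288 kPa

Q = 69.1 L/min = 69.1/60000 = 0.001152 m³/s.
Cross-sectional area A = πD²/4 = π(0.055)²/4 = 0.002376 m²; mean velocity V = Q/A = 0.001152/0.002376 = 0.4847 m/s.
Reynolds number Re = ρVD/μ = 0.573 · 0.4847 · 0.055 / 1.11e-05 = 1376.
Re < 2300 → laminar flow, so f = 64/Re = 64/1376 = 0.0465 (the turbulent correlation is not needed).
Darcy-Weisbach: ΔP = f(L/D)(ρV²/2) = 0.0465·(506/0.055)·(0.573·0.4847²/2) = 0.0465·9200·0.06732 = 28.8 Pa.
ΔP = 28.8 Pa = 0.0288 kPa.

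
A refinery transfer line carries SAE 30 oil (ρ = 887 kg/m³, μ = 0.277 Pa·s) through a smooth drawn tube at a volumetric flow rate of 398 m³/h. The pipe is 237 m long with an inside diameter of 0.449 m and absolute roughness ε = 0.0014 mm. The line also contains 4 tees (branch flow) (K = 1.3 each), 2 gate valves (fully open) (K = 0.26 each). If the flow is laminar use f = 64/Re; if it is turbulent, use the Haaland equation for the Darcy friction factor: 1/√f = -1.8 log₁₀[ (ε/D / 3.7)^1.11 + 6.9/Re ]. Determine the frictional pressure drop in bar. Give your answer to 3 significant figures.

Q = 398 m³/h = 398/3600 = 0.1106 m³/s.
Cross-sectional area A = πD²/4 = π(0.449)²/4 = 0.1583 m²; mean velocity V = Q/A = 0.1106/0.1583 = 0.6982 m/s.
Reynolds number Re = ρVD/μ = 887 · 0.6982 · 0.449 / 0.277 = 1004.
Re < 2300 → laminar flow, so f = 64/Re = 64/1004 = 0.06375 (the turbulent correlation is not needed).
Total minor-loss coefficient ΣK = 4·1.3 + 2·0.26 = 5.72.
ΔP = [f·L/D + ΣK]·(ρV²/2) = [0.06375·237/0.449 + 5.72]·(887·0.6982²/2) = [33.65 + 5.72]·216.2 = 8513 Pa.
ΔP = 8513 Pa = 0.0851 bar.

ΔP ≈ 0.0851 bar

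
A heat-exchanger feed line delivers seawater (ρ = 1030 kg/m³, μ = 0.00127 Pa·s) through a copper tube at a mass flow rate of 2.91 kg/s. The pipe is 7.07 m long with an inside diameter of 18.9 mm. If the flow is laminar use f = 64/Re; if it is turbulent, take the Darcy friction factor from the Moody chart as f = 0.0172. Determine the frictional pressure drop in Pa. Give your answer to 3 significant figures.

A = πD²/4 = π(0.0189)²/4 = 0.0002806 m²; mean velocity V = ṁ/(ρA) = 2.91/(1030 · 0.0002806) = 10.07 m/s.
Reynolds number Re = ρVD/μ = 1030 · 10.07 · 0.0189 / 0.00127 = 1.544e+05.
Re > 4000 → turbulent; use the Moody-chart value f = 0.0172.
Darcy-Weisbach: ΔP = f(L/D)(ρV²/2) = 0.0172·(7.07/0.0189)·(1030·10.07²/2) = 0.0172·374.1·5.223e+04 = 3.36e+05 Pa.

ΔP ≈ 336000 Pa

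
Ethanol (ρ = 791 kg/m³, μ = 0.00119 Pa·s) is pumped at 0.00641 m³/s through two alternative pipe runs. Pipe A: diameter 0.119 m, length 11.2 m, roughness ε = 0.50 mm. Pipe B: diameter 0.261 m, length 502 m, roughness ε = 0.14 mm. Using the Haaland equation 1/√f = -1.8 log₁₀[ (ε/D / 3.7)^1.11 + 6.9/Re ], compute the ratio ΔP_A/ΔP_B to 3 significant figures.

Pipe A: V = Q/A = 0.00641/0.01112 = 0.5763 m/s; Re = 4.559e+04; ε/D = 0.0042; Haaland → f = 0.03089; ΔP_A = f(L/D)(ρV²/2) = 381.9 Pa.
Pipe B: V = Q/A = 0.00641/0.0535 = 0.1198 m/s; Re = 2.079e+04; ε/D = 0.000536; Haaland → f = 0.0265; ΔP_B = f(L/D)(ρV²/2) = 289.4 Pa.
ΔP_A/ΔP_B = 381.9/289.4 = 1.32.

ΔP_A/ΔP_B ≈ 1.32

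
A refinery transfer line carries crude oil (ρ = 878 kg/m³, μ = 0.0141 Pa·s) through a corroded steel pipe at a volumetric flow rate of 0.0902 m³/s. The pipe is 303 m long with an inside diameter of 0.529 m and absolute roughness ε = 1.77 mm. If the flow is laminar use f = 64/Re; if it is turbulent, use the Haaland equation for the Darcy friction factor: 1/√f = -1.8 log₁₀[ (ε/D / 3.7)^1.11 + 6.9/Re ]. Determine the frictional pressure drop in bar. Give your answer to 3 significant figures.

ΔP ≈ 0.0142 bar

Cross-sectional area A = πD²/4 = π(0.529)²/4 = 0.2198 m²; mean velocity V = Q/A = 0.0902/0.2198 = 0.4104 m/s.
Reynolds number Re = ρVD/μ = 878 · 0.4104 · 0.529 / 0.0141 = 1.352e+04.
Re > 4000 → turbulent. Relative roughness ε/D = 0.00177/0.529 = 0.00335. Haaland: 1/√f = -1.8 log₁₀[(0.00335/3.7)^1.11 + 6.9/1.352e+04] = -1.8 log₁₀[0.000418 + 0.00051] = 5.458, so f = 0.03357.
Darcy-Weisbach: ΔP = f(L/D)(ρV²/2) = 0.03357·(303/0.529)·(878·0.4104²/2) = 0.03357·572.8·73.94 = 1422 Pa.
ΔP = 1422 Pa = 0.0142 bar.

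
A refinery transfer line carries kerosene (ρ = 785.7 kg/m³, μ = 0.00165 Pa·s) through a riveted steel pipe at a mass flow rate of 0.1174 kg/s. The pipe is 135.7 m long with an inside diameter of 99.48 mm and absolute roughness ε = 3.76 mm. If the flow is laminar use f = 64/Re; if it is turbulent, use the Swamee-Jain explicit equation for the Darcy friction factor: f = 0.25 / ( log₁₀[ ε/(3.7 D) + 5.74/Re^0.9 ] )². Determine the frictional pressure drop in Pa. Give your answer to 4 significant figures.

ΔP ≈ 13.92 Pa

A = πD²/4 = π(0.09948)²/4 = 0.007773 m²; mean velocity V = ṁ/(ρA) = 0.1174/(785.7 · 0.007773) = 0.01922 m/s.
Reynolds number Re = ρVD/μ = 785.7 · 0.01922 · 0.09948 / 0.00165 = 910.7.
Re < 2300 → laminar flow, so f = 64/Re = 64/910.7 = 0.07028 (the turbulent correlation is not needed).
Darcy-Weisbach: ΔP = f(L/D)(ρV²/2) = 0.07028·(135.7/0.09948)·(785.7·0.01922²/2) = 0.07028·1364·0.1452 = 13.92 Pa.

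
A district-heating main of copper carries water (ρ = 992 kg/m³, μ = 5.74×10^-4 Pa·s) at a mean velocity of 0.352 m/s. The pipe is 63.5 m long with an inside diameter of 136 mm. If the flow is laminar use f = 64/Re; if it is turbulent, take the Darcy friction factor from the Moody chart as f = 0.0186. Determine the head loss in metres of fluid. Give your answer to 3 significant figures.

Reynolds number Re = ρVD/μ = 992 · 0.352 · 0.136 / 0.000574 = 8.273e+04.
Re > 4000 → turbulent; use the Moody-chart value f = 0.0186.
Darcy-Weisbach: ΔP = f(L/D)(ρV²/2) = 0.0186·(63.5/0.136)·(992·0.352²/2) = 0.0186·466.9·61.46 = 533.7 Pa.
Head loss h_f = ΔP/(ρg) = 533.7/(992·9.81) = 0.0548 m.

h_f ≈ 0.0548 m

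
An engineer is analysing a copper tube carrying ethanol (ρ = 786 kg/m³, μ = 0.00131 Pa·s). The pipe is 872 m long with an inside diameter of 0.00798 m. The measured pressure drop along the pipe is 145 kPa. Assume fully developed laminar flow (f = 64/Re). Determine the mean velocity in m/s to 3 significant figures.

For laminar flow, f = 64/Re with Re = ρVD/μ, so Darcy-Weisbach reduces to ΔP = 32μLV/D². Solving for V: V = ΔP·D²/(32μL) = 1.45e+05·(0.00798)²/(32·0.00131·872) = 0.2526 m/s.
Check: Re = ρVD/μ = 786·0.2526·0.00798/0.00131 = 1209 < 2300, so the laminar assumption holds.

V ≈ 0.253 m/s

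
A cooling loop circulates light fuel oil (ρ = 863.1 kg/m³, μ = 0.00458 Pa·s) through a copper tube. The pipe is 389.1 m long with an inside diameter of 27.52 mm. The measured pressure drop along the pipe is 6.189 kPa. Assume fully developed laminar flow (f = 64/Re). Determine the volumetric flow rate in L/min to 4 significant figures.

Q ≈ 2.933 L/min

For laminar flow, f = 64/Re with Re = ρVD/μ, so Darcy-Weisbach reduces to ΔP = 32μLV/D². Solving for V: V = ΔP·D²/(32μL) = 6189·(0.02752)²/(32·0.00458·389.1) = 0.08219 m/s.
Check: Re = ρVD/μ = 863.1·0.08219·0.02752/0.00458 = 426.3 < 2300, so the laminar assumption holds.
Q = V·A = 0.08219·(π/4·0.02752²) = 4.889e-05 m³/s = 2.933 L/min.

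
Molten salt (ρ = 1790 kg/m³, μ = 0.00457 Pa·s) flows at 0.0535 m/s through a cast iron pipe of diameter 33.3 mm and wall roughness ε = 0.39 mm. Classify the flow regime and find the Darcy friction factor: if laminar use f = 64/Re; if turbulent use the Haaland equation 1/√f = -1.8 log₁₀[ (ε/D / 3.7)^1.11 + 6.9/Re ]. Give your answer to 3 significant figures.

Re = ρVD/μ = 1790·0.0535·0.0333/0.00457 = 697.8.
Re < 2300 → laminar, so f = 64/Re = 0.09172 (roughness is irrelevant in laminar flow).

f ≈ 0.0917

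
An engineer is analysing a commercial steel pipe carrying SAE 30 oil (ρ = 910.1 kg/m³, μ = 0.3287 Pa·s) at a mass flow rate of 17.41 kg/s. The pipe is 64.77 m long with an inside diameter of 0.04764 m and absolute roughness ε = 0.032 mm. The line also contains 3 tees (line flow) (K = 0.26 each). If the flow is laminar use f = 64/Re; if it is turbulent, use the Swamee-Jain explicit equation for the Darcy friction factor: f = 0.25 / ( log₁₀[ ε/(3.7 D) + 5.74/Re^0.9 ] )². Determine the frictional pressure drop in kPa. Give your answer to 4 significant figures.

ΔP ≈ 3262 kPa

A = πD²/4 = π(0.04764)²/4 = 0.001783 m²; mean velocity V = ṁ/(ρA) = 17.41/(910.1 · 0.001783) = 10.73 m/s.
Reynolds number Re = ρVD/μ = 910.1 · 10.73 · 0.04764 / 0.329 = 1416.
Re < 2300 → laminar flow, so f = 64/Re = 64/1416 = 0.04521 (the turbulent correlation is not needed).
Total minor-loss coefficient ΣK = 3·0.26 = 0.78.
ΔP = [f·L/D + ΣK]·(ρV²/2) = [0.04521·64.77/0.04764 + 0.78]·(910.1·10.73²/2) = [61.47 + 0.78]·5.241e+04 = 3.262e+06 Pa.
ΔP = 3.262e+06 Pa = 3262 kPa.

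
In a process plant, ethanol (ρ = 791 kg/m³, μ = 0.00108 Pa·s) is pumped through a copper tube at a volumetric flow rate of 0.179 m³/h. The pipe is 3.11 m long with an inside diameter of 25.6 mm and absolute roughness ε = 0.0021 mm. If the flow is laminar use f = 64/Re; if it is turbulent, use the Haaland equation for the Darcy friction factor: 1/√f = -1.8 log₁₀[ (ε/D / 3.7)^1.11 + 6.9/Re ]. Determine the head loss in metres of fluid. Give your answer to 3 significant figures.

h_f ≈ 0.00204 m

Q = 0.179 m³/h = 0.179/3600 = 4.972e-05 m³/s.
Cross-sectional area A = πD²/4 = π(0.0256)²/4 = 0.0005147 m²; mean velocity V = Q/A = 4.972e-05/0.0005147 = 0.0966 m/s.
Reynolds number Re = ρVD/μ = 791 · 0.0966 · 0.0256 / 0.00108 = 1811.
Re < 2300 → laminar flow, so f = 64/Re = 64/1811 = 0.03534 (the turbulent correlation is not needed).
Darcy-Weisbach: ΔP = f(L/D)(ρV²/2) = 0.03534·(3.11/0.0256)·(791·0.0966²/2) = 0.03534·121.5·3.691 = 15.84 Pa.
Head loss h_f = ΔP/(ρg) = 15.84/(791·9.81) = 0.00204 m.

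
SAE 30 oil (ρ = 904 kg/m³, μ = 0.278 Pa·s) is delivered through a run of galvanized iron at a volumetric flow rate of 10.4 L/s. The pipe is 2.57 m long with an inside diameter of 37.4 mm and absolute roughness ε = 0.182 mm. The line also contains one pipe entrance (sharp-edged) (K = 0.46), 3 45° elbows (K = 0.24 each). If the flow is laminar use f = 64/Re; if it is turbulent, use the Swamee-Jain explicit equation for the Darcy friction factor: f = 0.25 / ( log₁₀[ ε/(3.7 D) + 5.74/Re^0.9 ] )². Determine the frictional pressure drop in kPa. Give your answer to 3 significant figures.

Q = 10.4 L/s = 10.4/1000 = 0.0104 m³/s.
Cross-sectional area A = πD²/4 = π(0.0374)²/4 = 0.001099 m²; mean velocity V = Q/A = 0.0104/0.001099 = 9.467 m/s.
Reynolds number Re = ρVD/μ = 904 · 9.467 · 0.0374 / 0.278 = 1151.
Re < 2300 → laminar flow, so f = 64/Re = 64/1151 = 0.05559 (the turbulent correlation is not needed).
Total minor-loss coefficient ΣK = 1·0.46 + 3·0.24 = 1.18.
ΔP = [f·L/D + ΣK]·(ρV²/2) = [0.05559·2.57/0.0374 + 1.18]·(904·9.467²/2) = [3.82 + 1.18]·4.051e+04 = 2.025e+05 Pa.
ΔP = 2.025e+05 Pa = 203 kPa.

ΔP ≈ 203 kPa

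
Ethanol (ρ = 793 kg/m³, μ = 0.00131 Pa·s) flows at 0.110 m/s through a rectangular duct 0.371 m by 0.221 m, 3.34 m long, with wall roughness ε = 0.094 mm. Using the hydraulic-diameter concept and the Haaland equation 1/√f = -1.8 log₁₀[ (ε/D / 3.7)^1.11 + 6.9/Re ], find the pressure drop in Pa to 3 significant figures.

ΔP ≈ 1.55 Pa

Hydraulic diameter D_h = 4A/P = 4·(0.371·0.221)/(2·(0.371+0.221)) = 0.328/1.184 = 0.277 m.
Re = ρVD_h/μ = 793·0.11·0.277/0.00131 = 1.844e+04.
ε/D_h = 9.4e-05/0.277 = 0.000339; Haaland gives 1/√f = -1.8 log₁₀[3.3e-05+0.000374] = 6.103, so f = 0.02685.
ΔP = f(L/D_h)(ρV²/2) = 0.02685·3.34/0.277·4.798 = 1.553 Pa.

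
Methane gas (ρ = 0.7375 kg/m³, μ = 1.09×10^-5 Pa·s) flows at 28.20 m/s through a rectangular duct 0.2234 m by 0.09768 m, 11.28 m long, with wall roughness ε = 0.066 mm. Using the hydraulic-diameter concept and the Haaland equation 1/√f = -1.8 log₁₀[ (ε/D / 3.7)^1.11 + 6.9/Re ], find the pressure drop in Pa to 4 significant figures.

Hydraulic diameter D_h = 4A/P = 4·(0.2234·0.09768)/(2·(0.2234+0.09768)) = 0.08729/0.6422 = 0.1359 m.
Re = ρVD_h/μ = 0.7375·28.2·0.1359/1.09e-05 = 2.594e+05.
ε/D_h = 6.6e-05/0.1359 = 0.000486; Haaland gives 1/√f = -1.8 log₁₀[4.91e-05+2.66e-05] = 7.418, so f = 0.01817.
ΔP = f(L/D_h)(ρV²/2) = 0.01817·11.28/0.1359·293.2 = 442.3 Pa.

ΔP ≈ 442.3 Pa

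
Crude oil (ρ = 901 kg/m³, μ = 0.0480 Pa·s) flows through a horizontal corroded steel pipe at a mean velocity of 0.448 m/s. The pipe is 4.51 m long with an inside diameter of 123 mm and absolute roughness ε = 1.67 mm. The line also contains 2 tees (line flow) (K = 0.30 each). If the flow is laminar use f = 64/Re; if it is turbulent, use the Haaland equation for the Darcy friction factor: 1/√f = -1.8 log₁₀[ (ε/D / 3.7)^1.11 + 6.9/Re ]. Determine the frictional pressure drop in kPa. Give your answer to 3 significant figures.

Reynolds number Re = ρVD/μ = 901 · 0.448 · 0.123 / 0.048 = 1034.
Re < 2300 → laminar flow, so f = 64/Re = 64/1034 = 0.06187 (the turbulent correlation is not needed).
Total minor-loss coefficient ΣK = 2·0.3 = 0.6.
ΔP = [f·L/D + ΣK]·(ρV²/2) = [0.06187·4.51/0.123 + 0.6]·(901·0.448²/2) = [2.269 + 0.6]·90.42 = 259.4 Pa.
ΔP = 259.4 Pa = 0.259 kPa.

ΔP ≈ 0.259 kPa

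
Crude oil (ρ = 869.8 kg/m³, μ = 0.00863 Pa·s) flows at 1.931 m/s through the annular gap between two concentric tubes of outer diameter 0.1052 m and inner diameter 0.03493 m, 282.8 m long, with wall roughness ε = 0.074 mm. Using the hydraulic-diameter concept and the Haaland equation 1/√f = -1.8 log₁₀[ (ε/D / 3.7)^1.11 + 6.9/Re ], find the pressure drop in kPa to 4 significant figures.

ΔP ≈ 195.8 kPa

Hydraulic diameter D_h = 4A/P = D_o - D_i = 0.1052 - 0.03493 = 0.07027 m.
Re = ρVD_h/μ = 869.8·1.931·0.07027/0.00863 = 1.368e+04.
ε/D_h = 7.4e-05/0.07027 = 0.00105; Haaland gives 1/√f = -1.8 log₁₀[0.000116+0.000505] = 5.773, so f = 0.03.
ΔP = f(L/D_h)(ρV²/2) = 0.03·282.8/0.07027·1622 = 1.958e+05 Pa.
ΔP = 195.8 kPa.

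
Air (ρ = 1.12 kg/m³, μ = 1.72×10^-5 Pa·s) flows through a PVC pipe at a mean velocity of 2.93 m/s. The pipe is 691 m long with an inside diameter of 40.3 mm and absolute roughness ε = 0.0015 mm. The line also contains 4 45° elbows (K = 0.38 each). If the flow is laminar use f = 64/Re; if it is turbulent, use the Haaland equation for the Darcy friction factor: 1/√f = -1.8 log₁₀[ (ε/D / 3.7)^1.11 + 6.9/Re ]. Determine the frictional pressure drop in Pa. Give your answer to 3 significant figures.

Reynolds number Re = ρVD/μ = 1.12 · 2.93 · 0.0403 / 1.72e-05 = 7689.
Re > 4000 → turbulent. Relative roughness ε/D = 1.5e-06/0.0403 = 3.72e-05. Haaland: 1/√f = -1.8 log₁₀[(3.72e-05/3.7)^1.11 + 6.9/7689] = -1.8 log₁₀[2.84e-06 + 0.000897] = 5.482, so f = 0.03327.
Total minor-loss coefficient ΣK = 4·0.38 = 1.52.
ΔP = [f·L/D + ΣK]·(ρV²/2) = [0.03327·691/0.0403 + 1.52]·(1.12·2.93²/2) = [570.5 + 1.52]·4.808 = 2750 Pa.

ΔP ≈ 2750 Pa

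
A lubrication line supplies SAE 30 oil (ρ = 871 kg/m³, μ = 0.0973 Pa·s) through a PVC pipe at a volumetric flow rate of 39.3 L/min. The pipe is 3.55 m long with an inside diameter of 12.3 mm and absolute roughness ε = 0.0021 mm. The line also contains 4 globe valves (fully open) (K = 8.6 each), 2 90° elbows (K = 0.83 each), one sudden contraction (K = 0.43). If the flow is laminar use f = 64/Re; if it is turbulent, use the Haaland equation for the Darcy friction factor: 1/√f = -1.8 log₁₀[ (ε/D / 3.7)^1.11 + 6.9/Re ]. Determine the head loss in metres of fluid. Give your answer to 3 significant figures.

h_f ≈ 104 m

Q = 39.3 L/min = 39.3/60000 = 0.000655 m³/s.
Cross-sectional area A = πD²/4 = π(0.0123)²/4 = 0.0001188 m²; mean velocity V = Q/A = 0.000655/0.0001188 = 5.512 m/s.
Reynolds number Re = ρVD/μ = 871 · 5.512 · 0.0123 / 0.0973 = 606.9.
Re < 2300 → laminar flow, so f = 64/Re = 64/606.9 = 0.1054 (the turbulent correlation is not needed).
Total minor-loss coefficient ΣK = 4·8.6 + 2·0.83 + 1·0.43 = 36.5.
ΔP = [f·L/D + ΣK]·(ρV²/2) = [0.1054·3.55/0.0123 + 36.5]·(871·5.512²/2) = [30.43 + 36.5]·1.323e+04 = 8.856e+05 Pa.
Head loss h_f = ΔP/(ρg) = 8.856e+05/(871·9.81) = 104 m.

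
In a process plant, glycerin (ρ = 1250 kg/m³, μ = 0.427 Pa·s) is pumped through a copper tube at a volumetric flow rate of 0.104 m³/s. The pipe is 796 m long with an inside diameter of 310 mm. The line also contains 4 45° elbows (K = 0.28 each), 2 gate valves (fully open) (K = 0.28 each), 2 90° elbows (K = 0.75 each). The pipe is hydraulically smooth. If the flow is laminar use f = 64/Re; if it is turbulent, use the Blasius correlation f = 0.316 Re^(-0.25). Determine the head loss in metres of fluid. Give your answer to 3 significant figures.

Cross-sectional area A = πD²/4 = π(0.31)²/4 = 0.07548 m²; mean velocity V = Q/A = 0.104/0.07548 = 1.378 m/s.
Reynolds number Re = ρVD/μ = 1250 · 1.378 · 0.31 / 0.427 = 1250.
Re < 2300 → laminar flow, so f = 64/Re = 64/1250 = 0.05118 (the turbulent correlation is not needed).
Total minor-loss coefficient ΣK = 4·0.28 + 2·0.28 + 2·0.75 = 3.18.
ΔP = [f·L/D + ΣK]·(ρV²/2) = [0.05118·796/0.31 + 3.18]·(1250·1.378²/2) = [131.4 + 3.18]·1187 = 1.597e+05 Pa.
Head loss h_f = ΔP/(ρg) = 1.597e+05/(1250·9.81) = 13.0 m.

h_f ≈ 13.0 m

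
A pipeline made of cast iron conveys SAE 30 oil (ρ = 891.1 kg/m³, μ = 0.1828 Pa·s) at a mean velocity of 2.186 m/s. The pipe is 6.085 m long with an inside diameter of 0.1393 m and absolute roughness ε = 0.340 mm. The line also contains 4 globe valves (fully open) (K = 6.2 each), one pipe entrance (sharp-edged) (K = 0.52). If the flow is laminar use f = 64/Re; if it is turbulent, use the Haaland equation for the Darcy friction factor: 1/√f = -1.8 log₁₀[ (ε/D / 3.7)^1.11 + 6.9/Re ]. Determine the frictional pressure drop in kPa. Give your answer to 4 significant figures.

Reynolds number Re = ρVD/μ = 891.1 · 2.186 · 0.1393 / 0.183 = 1484.
Re < 2300 → laminar flow, so f = 64/Re = 64/1484 = 0.04312 (the turbulent correlation is not needed).
Total minor-loss coefficient ΣK = 4·6.2 + 1·0.52 = 25.3.
ΔP = [f·L/D + ΣK]·(ρV²/2) = [0.04312·6.085/0.1393 + 25.3]·(891.1·2.186²/2) = [1.883 + 25.3]·2129 = 5.792e+04 Pa.
ΔP = 5.792e+04 Pa = 57.92 kPa.

ΔP ≈ 57.92 kPa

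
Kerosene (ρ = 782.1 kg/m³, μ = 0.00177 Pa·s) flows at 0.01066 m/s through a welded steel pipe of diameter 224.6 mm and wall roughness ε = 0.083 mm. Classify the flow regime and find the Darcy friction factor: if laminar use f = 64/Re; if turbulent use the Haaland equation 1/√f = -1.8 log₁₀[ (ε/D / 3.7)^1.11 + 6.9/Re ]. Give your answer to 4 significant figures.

Re = ρVD/μ = 782.1·0.01066·0.2246/0.00177 = 1058.
Re < 2300 → laminar, so f = 64/Re = 0.0605 (roughness is irrelevant in laminar flow).

f ≈ 0.06050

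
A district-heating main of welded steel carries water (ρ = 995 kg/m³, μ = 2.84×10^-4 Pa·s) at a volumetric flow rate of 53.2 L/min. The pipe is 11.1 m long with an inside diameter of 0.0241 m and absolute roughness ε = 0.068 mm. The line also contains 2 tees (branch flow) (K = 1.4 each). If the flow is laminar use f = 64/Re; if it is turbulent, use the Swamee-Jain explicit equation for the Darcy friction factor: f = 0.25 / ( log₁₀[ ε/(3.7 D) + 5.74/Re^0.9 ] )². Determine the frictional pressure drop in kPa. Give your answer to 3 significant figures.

Q = 53.2 L/min = 53.2/60000 = 0.0008867 m³/s.
Cross-sectional area A = πD²/4 = π(0.0241)²/4 = 0.0004562 m²; mean velocity V = Q/A = 0.0008867/0.0004562 = 1.944 m/s.
Reynolds number Re = ρVD/μ = 995 · 1.944 · 0.0241 / 0.000284 = 1.641e+05.
Re > 4000 → turbulent. Relative roughness ε/D = 6.8e-05/0.0241 = 0.00282. Swamee-Jain: f = 0.25/(log₁₀[0.00282/3.7 + 5.74/1.641e+05^0.9])² = 0.25/(log₁₀[0.000763 + 0.000116])² = 0.25/(-3.056)² = 0.02677.
Total minor-loss coefficient ΣK = 2·1.4 = 2.8.
ΔP = [f·L/D + ΣK]·(ρV²/2) = [0.02677·11.1/0.0241 + 2.8]·(995·1.944²/2) = [12.33 + 2.8]·1880 = 2.844e+04 Pa.
ΔP = 2.844e+04 Pa = 28.4 kPa.

ΔP ≈ 28.4 kPa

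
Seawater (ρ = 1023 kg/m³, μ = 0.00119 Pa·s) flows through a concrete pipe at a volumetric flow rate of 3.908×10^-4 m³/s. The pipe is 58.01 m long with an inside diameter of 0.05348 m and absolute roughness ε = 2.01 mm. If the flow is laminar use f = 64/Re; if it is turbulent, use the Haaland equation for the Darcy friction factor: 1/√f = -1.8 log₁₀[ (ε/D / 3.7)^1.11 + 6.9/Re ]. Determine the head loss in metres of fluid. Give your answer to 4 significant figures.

Cross-sectional area A = πD²/4 = π(0.05348)²/4 = 0.002246 m²; mean velocity V = Q/A = 0.0003908/0.002246 = 0.174 m/s.
Reynolds number Re = ρVD/μ = 1023 · 0.174 · 0.05348 / 0.00119 = 7998.
Re > 4000 → turbulent. Relative roughness ε/D = 0.00201/0.05348 = 0.0376. Haaland: 1/√f = -1.8 log₁₀[(0.0376/3.7)^1.11 + 6.9/7998] = -1.8 log₁₀[0.00613 + 0.000863] = 3.879, so f = 0.06644.
Darcy-Weisbach: ΔP = f(L/D)(ρV²/2) = 0.06644·(58.01/0.05348)·(1023·0.174²/2) = 0.06644·1085·15.48 = 1116 Pa.
Head loss h_f = ΔP/(ρg) = 1116/(1023·9.81) = 0.1112 m.

h_f ≈ 0.1112 m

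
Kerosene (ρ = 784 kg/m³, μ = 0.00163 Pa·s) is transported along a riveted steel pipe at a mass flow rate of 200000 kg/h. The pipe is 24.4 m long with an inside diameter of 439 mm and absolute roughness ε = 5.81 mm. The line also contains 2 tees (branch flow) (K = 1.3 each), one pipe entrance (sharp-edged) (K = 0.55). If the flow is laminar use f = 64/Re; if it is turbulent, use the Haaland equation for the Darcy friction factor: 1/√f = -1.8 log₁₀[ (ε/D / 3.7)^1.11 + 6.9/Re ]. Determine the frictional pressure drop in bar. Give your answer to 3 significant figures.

ΔP ≈ 0.00473 bar

ṁ = 200000 kg/h = 200000/3600 = 55.56 kg/s.
A = πD²/4 = π(0.439)²/4 = 0.1514 m²; mean velocity V = ṁ/(ρA) = 55.56/(784 · 0.1514) = 0.4682 m/s.
Reynolds number Re = ρVD/μ = 784 · 0.4682 · 0.439 / 0.00163 = 9.885e+04.
Re > 4000 → turbulent. Relative roughness ε/D = 0.00581/0.439 = 0.0132. Haaland: 1/√f = -1.8 log₁₀[(0.0132/3.7)^1.11 + 6.9/9.885e+04] = -1.8 log₁₀[0.00192 + 6.98e-05] = 4.86, so f = 0.04233.
Total minor-loss coefficient ΣK = 2·1.3 + 1·0.55 = 3.15.
ΔP = [f·L/D + ΣK]·(ρV²/2) = [0.04233·24.4/0.439 + 3.15]·(784·0.4682²/2) = [2.353 + 3.15]·85.92 = 472.8 Pa.
ΔP = 472.8 Pa = 0.00473 bar.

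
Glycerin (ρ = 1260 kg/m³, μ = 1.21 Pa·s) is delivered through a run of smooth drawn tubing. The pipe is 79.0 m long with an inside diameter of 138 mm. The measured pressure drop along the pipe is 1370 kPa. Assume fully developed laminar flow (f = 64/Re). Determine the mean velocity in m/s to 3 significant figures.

For laminar flow, f = 64/Re with Re = ρVD/μ, so Darcy-Weisbach reduces to ΔP = 32μLV/D². Solving for V: V = ΔP·D²/(32μL) = 1.37e+06·(0.138)²/(32·1.21·79) = 8.529 m/s.
Check: Re = ρVD/μ = 1260·8.529·0.138/1.21 = 1226 < 2300, so the laminar assumption holds.

V ≈ 8.53 m/s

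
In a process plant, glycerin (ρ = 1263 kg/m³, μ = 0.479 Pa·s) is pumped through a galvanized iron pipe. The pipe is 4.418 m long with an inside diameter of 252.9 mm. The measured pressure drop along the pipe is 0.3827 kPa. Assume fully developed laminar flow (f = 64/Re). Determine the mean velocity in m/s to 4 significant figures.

For laminar flow, f = 64/Re with Re = ρVD/μ, so Darcy-Weisbach reduces to ΔP = 32μLV/D². Solving for V: V = ΔP·D²/(32μL) = 382.7·(0.2529)²/(32·0.479·4.418) = 0.3614 m/s.
Check: Re = ρVD/μ = 1263·0.3614·0.2529/0.479 = 241 < 2300, so the laminar assumption holds.

V ≈ 0.3614 m/s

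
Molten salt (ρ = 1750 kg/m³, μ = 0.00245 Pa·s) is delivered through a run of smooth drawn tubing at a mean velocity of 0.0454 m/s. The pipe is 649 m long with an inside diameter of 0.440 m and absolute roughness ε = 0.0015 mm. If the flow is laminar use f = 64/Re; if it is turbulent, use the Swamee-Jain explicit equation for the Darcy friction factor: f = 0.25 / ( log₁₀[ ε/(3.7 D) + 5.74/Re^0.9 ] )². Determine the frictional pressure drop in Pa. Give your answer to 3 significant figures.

Reynolds number Re = ρVD/μ = 1750 · 0.0454 · 0.44 / 0.00245 = 1.427e+04.
Re > 4000 → turbulent. Relative roughness ε/D = 1.5e-06/0.44 = 3.41e-06. Swamee-Jain: f = 0.25/(log₁₀[3.41e-06/3.7 + 5.74/1.427e+04^0.9])² = 0.25/(log₁₀[9.21e-07 + 0.00105])² = 0.25/(-2.98)² = 0.02816.
Darcy-Weisbach: ΔP = f(L/D)(ρV²/2) = 0.02816·(649/0.44)·(1750·0.0454²/2) = 0.02816·1475·1.804 = 74.91 Pa.

ΔP ≈ 74.9 Pa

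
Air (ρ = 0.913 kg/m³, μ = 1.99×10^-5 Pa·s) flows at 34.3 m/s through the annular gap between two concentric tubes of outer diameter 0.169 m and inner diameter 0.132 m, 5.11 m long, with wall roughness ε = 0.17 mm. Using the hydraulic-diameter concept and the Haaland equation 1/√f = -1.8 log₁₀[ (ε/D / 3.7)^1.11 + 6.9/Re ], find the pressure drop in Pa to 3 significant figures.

Hydraulic diameter D_h = 4A/P = D_o - D_i = 0.169 - 0.132 = 0.037 m.
Re = ρVD_h/μ = 0.913·34.3·0.037/1.99e-05 = 5.823e+04.
ε/D_h = 0.00017/0.037 = 0.00459; Haaland gives 1/√f = -1.8 log₁₀[0.000595+0.000119] = 5.664, so f = 0.03117.
ΔP = f(L/D_h)(ρV²/2) = 0.03117·5.11/0.037·537.1 = 2312 Pa.

ΔP ≈ 2310 Pa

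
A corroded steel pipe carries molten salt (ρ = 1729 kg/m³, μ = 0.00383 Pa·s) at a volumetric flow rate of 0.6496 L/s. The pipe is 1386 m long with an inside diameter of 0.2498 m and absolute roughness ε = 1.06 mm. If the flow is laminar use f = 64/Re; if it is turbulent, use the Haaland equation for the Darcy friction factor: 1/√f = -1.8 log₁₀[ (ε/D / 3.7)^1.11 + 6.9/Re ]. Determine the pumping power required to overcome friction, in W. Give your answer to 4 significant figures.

P ≈ 0.02344 W

Q = 0.6496 L/s = 0.6496/1000 = 0.0006496 m³/s.
Cross-sectional area A = πD²/4 = π(0.2498)²/4 = 0.04901 m²; mean velocity V = Q/A = 0.0006496/0.04901 = 0.01325 m/s.
Reynolds number Re = ρVD/μ = 1729 · 0.01325 · 0.2498 / 0.00383 = 1495.
Re < 2300 → laminar flow, so f = 64/Re = 64/1495 = 0.04282 (the turbulent correlation is not needed).
Darcy-Weisbach: ΔP = f(L/D)(ρV²/2) = 0.04282·(1386/0.2498)·(1729·0.01325²/2) = 0.04282·5548·0.1519 = 36.08 Pa.
Pumping power P = QΔP = 0.0006496·36.08 = 0.023439 W = 0.02344 W.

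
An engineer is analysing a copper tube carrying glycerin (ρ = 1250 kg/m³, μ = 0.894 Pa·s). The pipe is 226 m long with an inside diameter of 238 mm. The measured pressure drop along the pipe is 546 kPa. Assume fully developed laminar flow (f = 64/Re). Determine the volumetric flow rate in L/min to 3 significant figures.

Q ≈ 12800 L/min

For laminar flow, f = 64/Re with Re = ρVD/μ, so Darcy-Weisbach reduces to ΔP = 32μLV/D². Solving for V: V = ΔP·D²/(32μL) = 5.46e+05·(0.238)²/(32·0.894·226) = 4.784 m/s.
Check: Re = ρVD/μ = 1250·4.784·0.238/0.894 = 1592 < 2300, so the laminar assumption holds.
Q = V·A = 4.784·(π/4·0.238²) = 0.2128 m³/s = 12800 L/min.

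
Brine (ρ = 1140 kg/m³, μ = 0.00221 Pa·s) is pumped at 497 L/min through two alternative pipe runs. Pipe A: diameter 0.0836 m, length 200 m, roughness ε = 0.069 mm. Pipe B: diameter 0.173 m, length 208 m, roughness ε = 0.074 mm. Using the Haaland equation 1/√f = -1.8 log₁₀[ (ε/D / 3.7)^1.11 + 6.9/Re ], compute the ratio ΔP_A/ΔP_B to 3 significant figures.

ΔP_A/ΔP_B ≈ 34.0

Pipe A: V = Q/A = 0.008283/0.005489 = 1.509 m/s; Re = 6.508e+04; ε/D = 0.000825; Haaland → f = 0.02241; ΔP_A = f(L/D)(ρV²/2) = 6.959e+04 Pa.
Pipe B: V = Q/A = 0.008283/0.02351 = 0.3524 m/s; Re = 3.145e+04; ε/D = 0.000428; Haaland → f = 0.02406; ΔP_B = f(L/D)(ρV²/2) = 2048 Pa.
ΔP_A/ΔP_B = 6.959e+04/2048 = 34.0.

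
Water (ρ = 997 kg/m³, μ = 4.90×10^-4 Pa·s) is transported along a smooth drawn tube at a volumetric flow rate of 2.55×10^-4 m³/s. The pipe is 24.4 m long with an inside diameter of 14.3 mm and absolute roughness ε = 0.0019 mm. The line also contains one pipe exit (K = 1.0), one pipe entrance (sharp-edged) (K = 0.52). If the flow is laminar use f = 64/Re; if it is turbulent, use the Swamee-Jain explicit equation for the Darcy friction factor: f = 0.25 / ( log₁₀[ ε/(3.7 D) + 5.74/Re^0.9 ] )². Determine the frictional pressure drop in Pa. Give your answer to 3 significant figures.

ΔP ≈ 48300 Pa

Cross-sectional area A = πD²/4 = π(0.0143)²/4 = 0.0001606 m²; mean velocity V = Q/A = 0.000255/0.0001606 = 1.588 m/s.
Reynolds number Re = ρVD/μ = 997 · 1.588 · 0.0143 / 0.00049 = 4.62e+04.
Re > 4000 → turbulent. Relative roughness ε/D = 1.9e-06/0.0143 = 0.000133. Swamee-Jain: f = 0.25/(log₁₀[0.000133/3.7 + 5.74/4.62e+04^0.9])² = 0.25/(log₁₀[3.59e-05 + 0.000364])² = 0.25/(-3.398)² = 0.02165.
Total minor-loss coefficient ΣK = 1·1 + 1·0.52 = 1.52.
ΔP = [f·L/D + ΣK]·(ρV²/2) = [0.02165·24.4/0.0143 + 1.52]·(997·1.588²/2) = [36.94 + 1.52]·1257 = 4.833e+04 Pa.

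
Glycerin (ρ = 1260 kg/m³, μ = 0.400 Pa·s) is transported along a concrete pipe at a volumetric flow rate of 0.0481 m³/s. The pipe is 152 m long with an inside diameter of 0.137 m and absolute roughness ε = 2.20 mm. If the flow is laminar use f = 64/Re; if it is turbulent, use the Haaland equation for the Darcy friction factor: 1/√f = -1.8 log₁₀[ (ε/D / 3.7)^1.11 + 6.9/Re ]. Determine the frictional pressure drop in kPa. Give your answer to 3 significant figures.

Cross-sectional area A = πD²/4 = π(0.137)²/4 = 0.01474 m²; mean velocity V = Q/A = 0.0481/0.01474 = 3.263 m/s.
Reynolds number Re = ρVD/μ = 1260 · 3.263 · 0.137 / 0.4 = 1408.
Re < 2300 → laminar flow, so f = 64/Re = 64/1408 = 0.04545 (the turbulent correlation is not needed).
Darcy-Weisbach: ΔP = f(L/D)(ρV²/2) = 0.04545·(152/0.137)·(1260·3.263²/2) = 0.04545·1109·6708 = 3.382e+05 Pa.
ΔP = 3.382e+05 Pa = 338 kPa.

ΔP ≈ 338 kPa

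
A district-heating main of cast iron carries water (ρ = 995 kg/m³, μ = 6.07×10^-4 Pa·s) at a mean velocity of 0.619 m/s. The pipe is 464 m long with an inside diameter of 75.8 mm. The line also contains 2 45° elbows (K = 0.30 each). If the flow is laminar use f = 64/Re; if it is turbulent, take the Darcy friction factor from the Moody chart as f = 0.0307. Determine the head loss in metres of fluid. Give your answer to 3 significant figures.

Reynolds number Re = ρVD/μ = 995 · 0.619 · 0.0758 / 0.000607 = 7.691e+04.
Re > 4000 → turbulent; use the Moody-chart value f = 0.0307.
Total minor-loss coefficient ΣK = 2·0.3 = 0.6.
ΔP = [f·L/D + ΣK]·(ρV²/2) = [0.0307·464/0.0758 + 0.6]·(995·0.619²/2) = [187.9 + 0.6]·190.6 = 3.594e+04 Pa.
Head loss h_f = ΔP/(ρg) = 3.594e+04/(995·9.81) = 3.68 m.

h_f ≈ 3.68 m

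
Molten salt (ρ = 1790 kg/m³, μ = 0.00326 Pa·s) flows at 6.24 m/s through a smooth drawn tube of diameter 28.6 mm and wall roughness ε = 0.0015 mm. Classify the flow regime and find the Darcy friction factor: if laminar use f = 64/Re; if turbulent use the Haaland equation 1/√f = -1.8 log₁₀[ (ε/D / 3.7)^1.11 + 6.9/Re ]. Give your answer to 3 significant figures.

f ≈ 0.0181

Re = ρVD/μ = 1790·6.24·0.0286/0.00326 = 9.799e+04.
Re > 4000 → turbulent. ε/D = 1.5e-06/0.0286 = 5.24e-05; Haaland: 1/√f = -1.8 log₁₀[4.15e-06 + 7.04e-05] = 7.429, so f = 0.01812.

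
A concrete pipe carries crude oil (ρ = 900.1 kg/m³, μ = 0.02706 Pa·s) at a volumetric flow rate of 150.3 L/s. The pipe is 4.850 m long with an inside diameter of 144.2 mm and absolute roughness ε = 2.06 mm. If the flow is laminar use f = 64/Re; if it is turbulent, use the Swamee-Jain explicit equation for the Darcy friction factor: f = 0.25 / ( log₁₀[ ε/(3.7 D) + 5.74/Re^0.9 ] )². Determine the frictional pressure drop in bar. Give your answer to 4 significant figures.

ΔP ≈ 0.5694 bar

Q = 150.3 L/s = 150.3/1000 = 0.1503 m³/s.
Cross-sectional area A = πD²/4 = π(0.1442)²/4 = 0.01633 m²; mean velocity V = Q/A = 0.1503/0.01633 = 9.203 m/s.
Reynolds number Re = ρVD/μ = 900.1 · 9.203 · 0.1442 / 0.0271 = 4.414e+04.
Re > 4000 → turbulent. Relative roughness ε/D = 0.00206/0.1442 = 0.0143. Swamee-Jain: f = 0.25/(log₁₀[0.0143/3.7 + 5.74/4.414e+04^0.9])² = 0.25/(log₁₀[0.00386 + 0.000379])² = 0.25/(-2.373)² = 0.04441.
Darcy-Weisbach: ΔP = f(L/D)(ρV²/2) = 0.04441·(4.85/0.1442)·(900.1·9.203²/2) = 0.04441·33.63·3.812e+04 = 5.694e+04 Pa.
ΔP = 5.694e+04 Pa = 0.5694 bar.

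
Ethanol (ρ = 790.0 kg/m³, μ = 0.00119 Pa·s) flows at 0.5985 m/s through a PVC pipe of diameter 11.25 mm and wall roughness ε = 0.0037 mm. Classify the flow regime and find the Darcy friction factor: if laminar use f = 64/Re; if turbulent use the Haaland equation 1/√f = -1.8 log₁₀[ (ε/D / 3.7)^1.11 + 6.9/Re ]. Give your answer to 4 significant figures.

f ≈ 0.03930

Re = ρVD/μ = 790·0.5985·0.01125/0.00119 = 4470.
Re > 4000 → turbulent. ε/D = 3.7e-06/0.01125 = 0.000329; Haaland: 1/√f = -1.8 log₁₀[3.19e-05 + 0.00154] = 5.045, so f = 0.0393.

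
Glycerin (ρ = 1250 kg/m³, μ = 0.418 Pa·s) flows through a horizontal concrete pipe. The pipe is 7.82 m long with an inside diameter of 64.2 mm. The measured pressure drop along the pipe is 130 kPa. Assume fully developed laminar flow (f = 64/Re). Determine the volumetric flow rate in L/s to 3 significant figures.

For laminar flow, f = 64/Re with Re = ρVD/μ, so Darcy-Weisbach reduces to ΔP = 32μLV/D². Solving for V: V = ΔP·D²/(32μL) = 1.3e+05·(0.0642)²/(32·0.418·7.82) = 5.122 m/s.
Check: Re = ρVD/μ = 1250·5.122·0.0642/0.418 = 983.4 < 2300, so the laminar assumption holds.
Q = V·A = 5.122·(π/4·0.0642²) = 0.01658 m³/s = 16.6 L/s.

Q ≈ 16.6 L/s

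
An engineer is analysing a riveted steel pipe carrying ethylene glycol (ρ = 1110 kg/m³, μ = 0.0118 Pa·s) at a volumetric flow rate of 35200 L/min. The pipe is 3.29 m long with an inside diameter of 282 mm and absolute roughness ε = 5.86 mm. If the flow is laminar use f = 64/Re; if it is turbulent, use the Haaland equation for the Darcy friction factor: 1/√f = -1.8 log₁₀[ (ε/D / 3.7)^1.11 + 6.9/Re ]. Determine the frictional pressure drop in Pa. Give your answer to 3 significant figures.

Q = 35200 L/min = 35200/60000 = 0.5867 m³/s.
Cross-sectional area A = πD²/4 = π(0.282)²/4 = 0.06246 m²; mean velocity V = Q/A = 0.5867/0.06246 = 9.393 m/s.
Reynolds number Re = ρVD/μ = 1110 · 9.393 · 0.282 / 0.0118 = 2.492e+05.
Re > 4000 → turbulent. Relative roughness ε/D = 0.00586/0.282 = 0.0208. Haaland: 1/√f = -1.8 log₁₀[(0.0208/3.7)^1.11 + 6.9/2.492e+05] = -1.8 log₁₀[0.00318 + 2.77e-05] = 4.49, so f = 0.04961.
Darcy-Weisbach: ΔP = f(L/D)(ρV²/2) = 0.04961·(3.29/0.282)·(1110·9.393²/2) = 0.04961·11.67·4.897e+04 = 2.834e+04 Pa.

ΔP ≈ 28300 Pa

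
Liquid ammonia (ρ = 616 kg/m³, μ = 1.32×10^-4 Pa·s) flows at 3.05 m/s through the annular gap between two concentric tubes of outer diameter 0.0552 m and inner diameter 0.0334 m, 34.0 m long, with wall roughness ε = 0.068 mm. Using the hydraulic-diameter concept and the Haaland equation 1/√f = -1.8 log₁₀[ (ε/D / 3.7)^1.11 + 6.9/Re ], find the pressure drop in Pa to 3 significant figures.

ΔP ≈ 120000 Pa

Hydraulic diameter D_h = 4A/P = D_o - D_i = 0.0552 - 0.0334 = 0.0218 m.
Re = ρVD_h/μ = 616·3.05·0.0218/0.000132 = 3.103e+05.
ε/D_h = 6.8e-05/0.0218 = 0.00312; Haaland gives 1/√f = -1.8 log₁₀[0.000387+2.22e-05] = 6.098, so f = 0.02689.
ΔP = f(L/D_h)(ρV²/2) = 0.02689·34/0.0218·2865 = 1.202e+05 Pa.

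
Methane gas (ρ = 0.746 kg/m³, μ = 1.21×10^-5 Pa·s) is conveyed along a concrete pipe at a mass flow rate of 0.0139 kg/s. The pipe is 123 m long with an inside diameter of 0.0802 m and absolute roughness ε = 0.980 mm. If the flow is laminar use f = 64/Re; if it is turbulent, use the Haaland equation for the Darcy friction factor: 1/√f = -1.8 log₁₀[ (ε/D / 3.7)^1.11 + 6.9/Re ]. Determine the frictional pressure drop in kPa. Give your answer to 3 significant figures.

ΔP ≈ 0.337 kPa

A = πD²/4 = π(0.0802)²/4 = 0.005052 m²; mean velocity V = ṁ/(ρA) = 0.0139/(0.746 · 0.005052) = 3.688 m/s.
Reynolds number Re = ρVD/μ = 0.746 · 3.688 · 0.0802 / 1.21e-05 = 1.824e+04.
Re > 4000 → turbulent. Relative roughness ε/D = 0.00098/0.0802 = 0.0122. Haaland: 1/√f = -1.8 log₁₀[(0.0122/3.7)^1.11 + 6.9/1.824e+04] = -1.8 log₁₀[0.00176 + 0.000378] = 4.805, so f = 0.04331.
Darcy-Weisbach: ΔP = f(L/D)(ρV²/2) = 0.04331·(123/0.0802)·(0.746·3.688²/2) = 0.04331·1534·5.074 = 337 Pa.
ΔP = 337 Pa = 0.337 kPa.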